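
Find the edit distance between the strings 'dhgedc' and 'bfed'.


Building DP table for s1='dhgedc' (len 6) and s2='bfed' (len 4):
       b  f  e  d
    0  1  2  3  4
  d 1  1  2  3  3
  h 2  2  2  3  4
  g 3  3  3  3  4
  e 4  4  4  3  4
  d 5  5  5  4  3
  c 6  6  6  5  4
Edit distance = dp[6][4] = 4

4


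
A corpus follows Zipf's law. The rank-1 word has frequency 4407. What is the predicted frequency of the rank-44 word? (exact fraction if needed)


Zipf's law: freq(rank) = f1 / rank
f1 = 4407, rank = 44
freq = 4407 / 44
GCD(4407, 44) = 1
Simplified: 4407/44

4407/44


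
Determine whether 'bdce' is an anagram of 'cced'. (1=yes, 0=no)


Sort characters of 'bdce': 'bcde'
Sort characters of 'cced': 'ccde'
Sorted forms differ -> they are NOT anagrams
Result: 0

0


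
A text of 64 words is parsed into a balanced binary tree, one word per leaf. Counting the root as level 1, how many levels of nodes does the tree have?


In a balanced binary tree with n leaves the deepest leaf is ceil(log2(n)) edges below the root,
so counting node levels inclusive of root and leaves gives ceil(log2(n)) + 1 levels.
log2(64) = 6.0000
ceil(6.0000) = 6
levels = 6 + 1 = 7

7


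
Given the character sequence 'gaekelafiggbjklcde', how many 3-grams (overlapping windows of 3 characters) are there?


String 'gaekelafiggbjklcde' has length L = 18.
Number of overlapping n-grams = L - n + 1
Substituting: 18 - 3 + 1 = 16

16


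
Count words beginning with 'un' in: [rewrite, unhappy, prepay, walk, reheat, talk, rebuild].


Checking each word for prefix 'un':
  'rewrite' -> no (count: 0)
  'unhappy' -> YES, starts with 'un' (count: 1)
  'prepay' -> no (count: 1)
  'walk' -> no (count: 1)
  'reheat' -> no (count: 1)
  'talk' -> no (count: 1)
  'rebuild' -> no (count: 1)
Total with prefix 'un': 1

1


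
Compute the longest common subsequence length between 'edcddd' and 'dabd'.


DP table for LCS of 'edcddd' and 'dabd':
       d  a  b  d
    0  0  0  0  0
  e 0  0  0  0  0
  d 0  1  1  1  1
  c 0  1  1  1  1
  d 0  1  1  1  2
  d 0  1  1  1  2
  d 0  1  1  1  2
LCS: 'dd'
LCS length = 2

2


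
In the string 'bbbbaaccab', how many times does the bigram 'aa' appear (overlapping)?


Scanning 'bbbbaaccab' for bigram 'aa':
  Position 0: 'bb' -> no
  Position 1: 'bb' -> no
  Position 2: 'bb' -> no
  Position 3: 'ba' -> no
  Position 4: 'aa' -> MATCH
  Position 5: 'ac' -> no
  Position 6: 'cc' -> no
  Position 7: 'ca' -> no
  Position 8: 'ab' -> no
Total matches: 1

1


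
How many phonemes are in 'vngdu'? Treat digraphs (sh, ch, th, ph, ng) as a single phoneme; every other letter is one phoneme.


Parsing 'vngdu' greedily, digraphs first:
  'v' -> consonant phoneme (phonemes so far: 1)
  'ng' -> digraph (1 consonant phoneme) (phonemes so far: 2)
  'd' -> consonant phoneme (phonemes so far: 3)
  'u' -> vowel phoneme (phonemes so far: 4)
Total phonemes: 4

4


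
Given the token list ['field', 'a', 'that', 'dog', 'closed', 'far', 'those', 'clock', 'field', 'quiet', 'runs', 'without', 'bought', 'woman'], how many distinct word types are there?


Listing all tokens and tracking unique types:
  Token 1: 'field' -> NEW (unique so far: 1)
  Token 2: 'a' -> NEW (unique so far: 2)
  Token 3: 'that' -> NEW (unique so far: 3)
  Token 4: 'dog' -> NEW (unique so far: 4)
  Token 5: 'closed' -> NEW (unique so far: 5)
  Token 6: 'far' -> NEW (unique so far: 6)
  Token 7: 'those' -> NEW (unique so far: 7)
  Token 8: 'clock' -> NEW (unique so far: 8)
  Token 9: 'field' -> duplicate (unique so far: 8)
  Token 10: 'quiet' -> NEW (unique so far: 9)
  Token 11: 'runs' -> NEW (unique so far: 10)
  Token 12: 'without' -> NEW (unique so far: 11)
  Token 13: 'bought' -> NEW (unique so far: 12)
  Token 14: 'woman' -> NEW (unique so far: 13)
Unique types: ('a', 'bought', 'clock', 'closed', 'dog', 'far', 'field', 'quiet', 'runs', 'that', 'those', 'without', 'woman')
Vocabulary size: 13

13


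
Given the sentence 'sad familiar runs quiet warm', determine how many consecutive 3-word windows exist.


Word trigrams from [5] words:
  Trigram 1: (sad familiar runs)
  Trigram 2: (familiar runs quiet)
  Trigram 3: (runs quiet warm)
Total word trigrams: 5 - 2 = 3

3


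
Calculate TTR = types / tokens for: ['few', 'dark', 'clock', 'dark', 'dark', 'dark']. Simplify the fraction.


Tokens: 6
Unique types: ('clock', 'dark', 'few') = 3
TTR = 3/6
Simplify: divide both by 3 -> 1/2
TTR = 1/2

1/2


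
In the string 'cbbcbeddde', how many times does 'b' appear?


Scanning 'cbbcbeddde' for 'b':
  Position 1: 'b' -> MATCH (count: 1)
  Position 2: 'b' -> MATCH (count: 2)
  Position 4: 'b' -> MATCH (count: 3)
Total occurrences of 'b': 3

3


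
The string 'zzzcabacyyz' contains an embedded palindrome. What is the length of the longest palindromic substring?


Scanning 'zzzcabacyyz' for palindromic substrings.
Substring at positions 3-7: 'cabac'.
Check: reverse('cabac') = 'cabac' -> palindrome confirmed.
Neighbouring characters ('z' / 'y') break symmetry, so it cannot extend further.
No longer palindromic substring exists; longest length = 5

5


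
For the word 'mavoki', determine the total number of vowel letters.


Scanning each character of 'mavoki':
  Position 1: 'm' -> consonant (running count: 0)
  Position 2: 'a' -> vowel (running count: 1)
  Position 3: 'v' -> consonant (running count: 1)
  Position 4: 'o' -> vowel (running count: 2)
  Position 5: 'k' -> consonant (running count: 2)
  Position 6: 'i' -> vowel (running count: 3)
Total vowels: 3

3


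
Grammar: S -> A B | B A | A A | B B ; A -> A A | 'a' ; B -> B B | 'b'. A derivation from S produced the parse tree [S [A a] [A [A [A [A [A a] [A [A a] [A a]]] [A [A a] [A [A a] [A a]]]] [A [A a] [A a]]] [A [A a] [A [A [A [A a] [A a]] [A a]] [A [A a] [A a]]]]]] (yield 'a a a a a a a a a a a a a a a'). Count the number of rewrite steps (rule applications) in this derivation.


Every bracketed nonterminal node [X ...] in the tree is produced by exactly one rule application.
Reading the tree off as a leftmost derivation:
  Step 1: S  =>  A A   (applied S -> A A)
  Step 2: A A  =>  a A   (applied A -> a)
  Step 3: a A  =>  a A A   (applied A -> A A)
  Step 4: a A A  =>  a A A A   (applied A -> A A)
  Step 5: a A A A  =>  a A A A A   (applied A -> A A)
  Step 6: a A A A A  =>  a A A A A A   (applied A -> A A)
  Step 7: a A A A A A  =>  a a A A A A   (applied A -> a)
  Step 8: a a A A A A  =>  a a A A A A A   (applied A -> A A)
  Step 9: a a A A A A A  =>  a a a A A A A   (applied A -> a)
  Step 10: a a a A A A A  =>  a a a a A A A   (applied A -> a)
  Step 11: a a a a A A A  =>  a a a a A A A A   (applied A -> A A)
  Step 12: a a a a A A A A  =>  a a a a a A A A   (applied A -> a)
  Step 13: a a a a a A A A  =>  a a a a a A A A A   (applied A -> A A)
  Step 14: a a a a a A A A A  =>  a a a a a a A A A   (applied A -> a)
  Step 15: a a a a a a A A A  =>  a a a a a a a A A   (applied A -> a)
  Step 16: a a a a a a a A A  =>  a a a a a a a A A A   (applied A -> A A)
  Step 17: a a a a a a a A A A  =>  a a a a a a a a A A   (applied A -> a)
  Step 18: a a a a a a a a A A  =>  a a a a a a a a a A   (applied A -> a)
  Step 19: a a a a a a a a a A  =>  a a a a a a a a a A A   (applied A -> A A)
  Step 20: a a a a a a a a a A A  =>  a a a a a a a a a a A   (applied A -> a)
  Step 21: a a a a a a a a a a A  =>  a a a a a a a a a a A A   (applied A -> A A)
  Step 22: a a a a a a a a a a A A  =>  a a a a a a a a a a A A A   (applied A -> A A)
  Step 23: a a a a a a a a a a A A A  =>  a a a a a a a a a a A A A A   (applied A -> A A)
  Step 24: a a a a a a a a a a A A A A  =>  a a a a a a a a a a a A A A   (applied A -> a)
  Step 25: a a a a a a a a a a a A A A  =>  a a a a a a a a a a a a A A   (applied A -> a)
  Step 26: a a a a a a a a a a a a A A  =>  a a a a a a a a a a a a a A   (applied A -> a)
  Step 27: a a a a a a a a a a a a a A  =>  a a a a a a a a a a a a a A A   (applied A -> A A)
  Step 28: a a a a a a a a a a a a a A A  =>  a a a a a a a a a a a a a a A   (applied A -> a)
  Step 29: a a a a a a a a a a a a a a A  =>  a a a a a a a a a a a a a a a   (applied A -> a)
Final yield: a a a a a a a a a a a a a a a
Total rewrite steps: 29

29


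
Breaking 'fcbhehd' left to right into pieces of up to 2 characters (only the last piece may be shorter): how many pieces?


'fcbhehd' has 7 characters.
Chunking with max size 2:
  Chunk 1: 'fc' (positions 0-1)
  Chunk 2: 'bh' (positions 2-3)
  Chunk 3: 'eh' (positions 4-5)
  Chunk 4: 'd' (positions 6-6)
Total chunks: ceil(7 / 2) = 4

4


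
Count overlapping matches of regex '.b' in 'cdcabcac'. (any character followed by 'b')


Pattern: .b means any character followed by 'b'.
Scanning 'cdcabcac' position-by-position:
  Pos 0: window 'cd' -> no
  Pos 1: window 'dc' -> no
  Pos 2: window 'ca' -> no
  Pos 3: window 'ab' -> MATCH
  Pos 4: window 'bc' -> no
  Pos 5: window 'ca' -> no
  Pos 6: window 'ac' -> no
  Pos 7: window 'c' -> no
Total matches: 1

1


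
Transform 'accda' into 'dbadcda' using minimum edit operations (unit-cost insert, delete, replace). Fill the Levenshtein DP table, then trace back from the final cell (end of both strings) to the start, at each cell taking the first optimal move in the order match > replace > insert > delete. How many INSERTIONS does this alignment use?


Edit distance = 3. Backtracking from cell (5, 7) with preference match > replace > insert > delete,
then listing the resulting alignment 'accda' -> 'dbadcda' left to right:
  Step 1: insert 'd' [insertion #1]
  Step 2: insert 'b' [insertion #2]
  Step 3: keep 'a'
  Step 4: replace c->d
  Step 5: keep 'c'
  Step 6: keep 'd'
  Step 7: keep 'a'
Total insertions: 2

2


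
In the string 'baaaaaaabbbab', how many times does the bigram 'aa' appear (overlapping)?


Scanning 'baaaaaaabbbab' for bigram 'aa':
  Position 0: 'ba' -> no
  Position 1: 'aa' -> MATCH
  Position 2: 'aa' -> MATCH
  Position 3: 'aa' -> MATCH
  Position 4: 'aa' -> MATCH
  Position 5: 'aa' -> MATCH
  Position 6: 'aa' -> MATCH
  Position 7: 'ab' -> no
  Position 8: 'bb' -> no
  Position 9: 'bb' -> no
  Position 10: 'ba' -> no
  Position 11: 'ab' -> no
Total matches: 6

6


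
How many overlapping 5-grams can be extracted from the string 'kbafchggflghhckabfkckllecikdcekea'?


String 'kbafchggflghhckabfkckllecikdcekea' has length L = 33.
Number of overlapping n-grams = L - n + 1
Substituting: 33 - 5 + 1 = 29

29


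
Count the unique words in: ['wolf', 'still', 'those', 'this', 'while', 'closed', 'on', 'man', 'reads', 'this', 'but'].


Listing all tokens and tracking unique types:
  Token 1: 'wolf' -> NEW (unique so far: 1)
  Token 2: 'still' -> NEW (unique so far: 2)
  Token 3: 'those' -> NEW (unique so far: 3)
  Token 4: 'this' -> NEW (unique so far: 4)
  Token 5: 'while' -> NEW (unique so far: 5)
  Token 6: 'closed' -> NEW (unique so far: 6)
  Token 7: 'on' -> NEW (unique so far: 7)
  Token 8: 'man' -> NEW (unique so far: 8)
  Token 9: 'reads' -> NEW (unique so far: 9)
  Token 10: 'this' -> duplicate (unique so far: 9)
  Token 11: 'but' -> NEW (unique so far: 10)
Unique types: ('but', 'closed', 'man', 'on', 'reads', 'still', 'this', 'those', 'while', 'wolf')
Vocabulary size: 10

10


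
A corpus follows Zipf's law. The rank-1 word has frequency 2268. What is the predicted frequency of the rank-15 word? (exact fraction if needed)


Zipf's law: freq(rank) = f1 / rank
f1 = 2268, rank = 15
freq = 2268 / 15
GCD(2268, 15) = 3
Simplified: 756/5

756/5


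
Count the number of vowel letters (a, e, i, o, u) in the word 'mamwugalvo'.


Scanning each character of 'mamwugalvo':
  Position 1: 'm' -> consonant (running count: 0)
  Position 2: 'a' -> vowel (running count: 1)
  Position 3: 'm' -> consonant (running count: 1)
  Position 4: 'w' -> consonant (running count: 1)
  Position 5: 'u' -> vowel (running count: 2)
  Position 6: 'g' -> consonant (running count: 2)
  Position 7: 'a' -> vowel (running count: 3)
  Position 8: 'l' -> consonant (running count: 3)
  Position 9: 'v' -> consonant (running count: 3)
  Position 10: 'o' -> vowel (running count: 4)
Total vowels: 4

4


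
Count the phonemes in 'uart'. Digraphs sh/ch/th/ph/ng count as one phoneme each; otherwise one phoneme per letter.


Parsing 'uart' greedily, digraphs first:
  'u' -> vowel phoneme (phonemes so far: 1)
  'a' -> vowel phoneme (phonemes so far: 2)
  'r' -> consonant phoneme (phonemes so far: 3)
  't' -> consonant phoneme (phonemes so far: 4)
Total phonemes: 4

4


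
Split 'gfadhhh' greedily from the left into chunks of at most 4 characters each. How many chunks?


'gfadhhh' has 7 characters.
Chunking with max size 4:
  Chunk 1: 'gfad' (positions 0-3)
  Chunk 2: 'hhh' (positions 4-6)
Total chunks: ceil(7 / 4) = 2

2


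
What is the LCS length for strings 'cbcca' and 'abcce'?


DP table for LCS of 'cbcca' and 'abcce':
       a  b  c  c  e
    0  0  0  0  0  0
  c 0  0  0  1  1  1
  b 0  0  1  1  1  1
  c 0  0  1  2  2  2
  c 0  0  1  2  3  3
  a 0  1  1  2  3  3
LCS: 'bcc'
LCS length = 3

3


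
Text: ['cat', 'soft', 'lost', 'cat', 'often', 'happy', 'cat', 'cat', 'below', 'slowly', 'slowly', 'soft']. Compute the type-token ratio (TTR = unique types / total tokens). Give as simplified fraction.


Tokens: 12
Unique types: ('below', 'cat', 'happy', 'lost', 'often', 'slowly', 'soft') = 7
TTR = 7/12
Already in lowest terms.

7/12


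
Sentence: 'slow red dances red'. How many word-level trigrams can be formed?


Word trigrams from [4] words:
  Trigram 1: (slow red dances)
  Trigram 2: (red dances red)
Total word trigrams: 4 - 2 = 2

2


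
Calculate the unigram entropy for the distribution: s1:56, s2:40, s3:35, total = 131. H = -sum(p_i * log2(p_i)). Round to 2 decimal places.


Computing entropy H = -sum(p_i * log2(p_i)):
  s1: p = 56/131 = 0.4275, -p*log2(p) = 0.5241
  s2: p = 40/131 = 0.3053, -p*log2(p) = 0.5226
  s3: p = 35/131 = 0.2672, -p*log2(p) = 0.5087
H = sum of terms = 1.5554
Rounded to 2 decimals: 1.56

1.56


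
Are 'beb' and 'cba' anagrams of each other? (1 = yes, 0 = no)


Sort characters of 'beb': 'bbe'
Sort characters of 'cba': 'abc'
Sorted forms differ -> they are NOT anagrams
Result: 0

0


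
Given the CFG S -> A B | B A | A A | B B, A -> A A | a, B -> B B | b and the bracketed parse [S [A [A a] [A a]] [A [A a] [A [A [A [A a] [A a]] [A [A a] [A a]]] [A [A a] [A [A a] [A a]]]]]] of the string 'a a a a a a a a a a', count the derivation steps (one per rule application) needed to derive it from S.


Every bracketed nonterminal node [X ...] in the tree is produced by exactly one rule application.
Reading the tree off as a leftmost derivation:
  Step 1: S  =>  A A   (applied S -> A A)
  Step 2: A A  =>  A A A   (applied A -> A A)
  Step 3: A A A  =>  a A A   (applied A -> a)
  Step 4: a A A  =>  a a A   (applied A -> a)
  Step 5: a a A  =>  a a A A   (applied A -> A A)
  Step 6: a a A A  =>  a a a A   (applied A -> a)
  Step 7: a a a A  =>  a a a A A   (applied A -> A A)
  Step 8: a a a A A  =>  a a a A A A   (applied A -> A A)
  Step 9: a a a A A A  =>  a a a A A A A   (applied A -> A A)
  Step 10: a a a A A A A  =>  a a a a A A A   (applied A -> a)
  Step 11: a a a a A A A  =>  a a a a a A A   (applied A -> a)
  Step 12: a a a a a A A  =>  a a a a a A A A   (applied A -> A A)
  Step 13: a a a a a A A A  =>  a a a a a a A A   (applied A -> a)
  Step 14: a a a a a a A A  =>  a a a a a a a A   (applied A -> a)
  Step 15: a a a a a a a A  =>  a a a a a a a A A   (applied A -> A A)
  Step 16: a a a a a a a A A  =>  a a a a a a a a A   (applied A -> a)
  Step 17: a a a a a a a a A  =>  a a a a a a a a A A   (applied A -> A A)
  Step 18: a a a a a a a a A A  =>  a a a a a a a a a A   (applied A -> a)
  Step 19: a a a a a a a a a A  =>  a a a a a a a a a a   (applied A -> a)
Final yield: a a a a a a a a a a
Total rewrite steps: 19

19


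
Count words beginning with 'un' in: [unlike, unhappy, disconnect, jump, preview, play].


Checking each word for prefix 'un':
  'unlike' -> YES, starts with 'un' (count: 1)
  'unhappy' -> YES, starts with 'un' (count: 2)
  'disconnect' -> no (count: 2)
  'jump' -> no (count: 2)
  'preview' -> no (count: 2)
  'play' -> no (count: 2)
Total with prefix 'un': 2

2


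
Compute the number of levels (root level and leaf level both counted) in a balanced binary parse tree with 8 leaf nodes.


In a balanced binary tree with n leaves the deepest leaf is ceil(log2(n)) edges below the root,
so counting node levels inclusive of root and leaves gives ceil(log2(n)) + 1 levels.
log2(8) = 3.0000
ceil(3.0000) = 3
levels = 3 + 1 = 4

4


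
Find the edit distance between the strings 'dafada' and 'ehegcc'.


Building DP table for s1='dafada' (len 6) and s2='ehegcc' (len 6):
       e  h  e  g  c  c
    0  1  2  3  4  5  6
  d 1  1  2  3  4  5  6
  a 2  2  2  3  4  5  6
  f 3  3  3  3  4  5  6
  a 4  4  4  4  4  5  6
  d 5  5  5  5  5  5  6
  a 6  6  6  6  6  6  6
Edit distance = dp[6][6] = 6

6


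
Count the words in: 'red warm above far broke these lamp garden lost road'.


Counting words by splitting on spaces:
  Word 1: 'red'
  Word 2: 'warm'
  Word 3: 'above'
  Word 4: 'far'
  Word 5: 'broke'
  Word 6: 'these'
  Word 7: 'lamp'
  Word 8: 'garden'
  Word 9: 'lost'
  Word 10: 'road'
Total words: 10

10


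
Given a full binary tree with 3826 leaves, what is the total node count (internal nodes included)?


Leaf nodes (terminals): 3826
Internal nodes = n - 1 = 3826 - 1 = 3825
Total = leaves + internal = 3826 + 3825 = 7651

7651


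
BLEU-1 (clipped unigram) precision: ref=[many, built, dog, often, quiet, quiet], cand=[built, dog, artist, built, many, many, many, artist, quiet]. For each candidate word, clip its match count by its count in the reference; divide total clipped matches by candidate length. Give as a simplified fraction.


Reference word counts: {'built': 1, 'dog': 1, 'many': 1, 'often': 1, 'quiet': 2}
Checking each candidate word (with clipping):
  'built' -> in reference (ref count 1, used 1/1) -> match (matches: 1)
  'dog' -> in reference (ref count 1, used 1/1) -> match (matches: 2)
  'artist' -> not in reference -> no match (matches: 2)
  'built' -> ref count 1 already used up (1/1) -> clipped, no match (matches: 2)
  'many' -> in reference (ref count 1, used 1/1) -> match (matches: 3)
  'many' -> ref count 1 already used up (1/1) -> clipped, no match (matches: 3)
  'many' -> ref count 1 already used up (1/1) -> clipped, no match (matches: 3)
  'artist' -> not in reference -> no match (matches: 3)
  'quiet' -> in reference (ref count 2, used 1/2) -> match (matches: 4)
Clipped matches: 4, Candidate length: 9
Precision = 4/9

4/9


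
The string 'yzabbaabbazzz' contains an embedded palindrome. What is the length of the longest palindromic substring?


Scanning 'yzabbaabbazzz' for palindromic substrings.
Substring at positions 1-10: 'zabbaabbaz'.
Check: reverse('zabbaabbaz') = 'zabbaabbaz' -> palindrome confirmed.
Neighbouring characters ('y' / 'z') break symmetry, so it cannot extend further.
No longer palindromic substring exists; longest length = 10

10


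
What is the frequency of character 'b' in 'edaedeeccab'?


Scanning 'edaedeeccab' for 'b':
  Position 10: 'b' -> MATCH (count: 1)
Total occurrences of 'b': 1

1


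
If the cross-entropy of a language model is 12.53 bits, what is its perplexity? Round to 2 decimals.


Perplexity formula: PP = 2^H
H = 12.53
PP = 2^12.53
Decompose: 2^12.53 = 2^12 * 2^0.53
2^12 = 4096, 2^0.53 ~ 1.4439292
PP ~ 4096 * 1.4439292 = 5914.3340032
Rounded to 2 decimals: 5914.33

5914.33


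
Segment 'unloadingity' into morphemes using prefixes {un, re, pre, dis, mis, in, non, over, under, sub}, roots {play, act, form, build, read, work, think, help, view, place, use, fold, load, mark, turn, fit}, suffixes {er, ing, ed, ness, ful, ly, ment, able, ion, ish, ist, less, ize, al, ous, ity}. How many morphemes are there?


Segmenting 'unloadingity' against the inventory:
  'un' -> prefix (morpheme 1)
  'load' -> root (morpheme 2)
  'ing' -> suffix (morpheme 3)
  'ity' -> suffix (morpheme 4)
Total morphemes: 4

4


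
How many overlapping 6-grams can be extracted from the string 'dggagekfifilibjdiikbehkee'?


String 'dggagekfifilibjdiikbehkee' has length L = 25.
Number of overlapping n-grams = L - n + 1
Substituting: 25 - 6 + 1 = 20

20


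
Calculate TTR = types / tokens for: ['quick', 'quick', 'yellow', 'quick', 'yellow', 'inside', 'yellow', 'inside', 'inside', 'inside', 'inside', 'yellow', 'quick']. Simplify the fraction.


Tokens: 13
Unique types: ('inside', 'quick', 'yellow') = 3
TTR = 3/13
Already in lowest terms.

3/13


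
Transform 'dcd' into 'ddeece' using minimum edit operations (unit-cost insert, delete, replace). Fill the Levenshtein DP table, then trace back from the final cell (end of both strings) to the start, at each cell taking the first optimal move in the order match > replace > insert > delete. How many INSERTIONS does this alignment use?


Edit distance = 4. Backtracking from cell (3, 6) with preference match > replace > insert > delete,
then listing the resulting alignment 'dcd' -> 'ddeece' left to right:
  Step 1: insert 'd' [insertion #1]
  Step 2: keep 'd'
  Step 3: insert 'e' [insertion #2]
  Step 4: insert 'e' [insertion #3]
  Step 5: keep 'c'
  Step 6: replace d->e
Total insertions: 3

3


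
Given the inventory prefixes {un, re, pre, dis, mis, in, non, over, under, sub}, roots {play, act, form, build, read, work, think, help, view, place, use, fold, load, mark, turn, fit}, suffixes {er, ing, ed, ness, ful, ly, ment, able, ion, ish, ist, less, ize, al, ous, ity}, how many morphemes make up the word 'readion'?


Segmenting 'readion' against the inventory:
  'read' -> root (morpheme 1)
  'ion' -> suffix (morpheme 2)
Total morphemes: 2

2


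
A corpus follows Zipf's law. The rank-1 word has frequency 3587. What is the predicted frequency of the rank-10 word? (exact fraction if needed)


Zipf's law: freq(rank) = f1 / rank
f1 = 3587, rank = 10
freq = 3587 / 10
GCD(3587, 10) = 1
Simplified: 3587/10

3587/10


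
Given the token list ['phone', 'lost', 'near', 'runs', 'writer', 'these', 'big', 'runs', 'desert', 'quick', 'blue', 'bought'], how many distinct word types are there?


Listing all tokens and tracking unique types:
  Token 1: 'phone' -> NEW (unique so far: 1)
  Token 2: 'lost' -> NEW (unique so far: 2)
  Token 3: 'near' -> NEW (unique so far: 3)
  Token 4: 'runs' -> NEW (unique so far: 4)
  Token 5: 'writer' -> NEW (unique so far: 5)
  Token 6: 'these' -> NEW (unique so far: 6)
  Token 7: 'big' -> NEW (unique so far: 7)
  Token 8: 'runs' -> duplicate (unique so far: 7)
  Token 9: 'desert' -> NEW (unique so far: 8)
  Token 10: 'quick' -> NEW (unique so far: 9)
  Token 11: 'blue' -> NEW (unique so far: 10)
  Token 12: 'bought' -> NEW (unique so far: 11)
Unique types: ('big', 'blue', 'bought', 'desert', 'lost', 'near', 'phone', 'quick', 'runs', 'these', 'writer')
Vocabulary size: 11

11


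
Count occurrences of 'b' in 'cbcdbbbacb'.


Scanning 'cbcdbbbacb' for 'b':
  Position 1: 'b' -> MATCH (count: 1)
  Position 4: 'b' -> MATCH (count: 2)
  Position 5: 'b' -> MATCH (count: 3)
  Position 6: 'b' -> MATCH (count: 4)
  Position 9: 'b' -> MATCH (count: 5)
Total occurrences of 'b': 5

5


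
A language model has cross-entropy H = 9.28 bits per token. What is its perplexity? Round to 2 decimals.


Perplexity formula: PP = 2^H
H = 9.28
PP = 2^9.28
Decompose: 2^9.28 = 2^9 * 2^0.28
2^9 = 512, 2^0.28 ~ 1.2141949
PP ~ 512 * 1.2141949 = 621.6677888
Rounded to 2 decimals: 621.67

621.67


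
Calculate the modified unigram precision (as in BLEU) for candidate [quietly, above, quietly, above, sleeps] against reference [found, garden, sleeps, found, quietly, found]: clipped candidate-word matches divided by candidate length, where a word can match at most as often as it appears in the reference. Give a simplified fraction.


Reference word counts: {'found': 3, 'garden': 1, 'quietly': 1, 'sleeps': 1}
Checking each candidate word (with clipping):
  'quietly' -> in reference (ref count 1, used 1/1) -> match (matches: 1)
  'above' -> not in reference -> no match (matches: 1)
  'quietly' -> ref count 1 already used up (1/1) -> clipped, no match (matches: 1)
  'above' -> not in reference -> no match (matches: 1)
  'sleeps' -> in reference (ref count 1, used 1/1) -> match (matches: 2)
Clipped matches: 2, Candidate length: 5
Precision = 2/5

2/5


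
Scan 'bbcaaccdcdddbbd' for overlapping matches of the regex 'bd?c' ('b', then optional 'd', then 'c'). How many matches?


Pattern: bd?c means 'b', then optional 'd', then 'c'.
Scanning 'bbcaaccdcdddbbd' position-by-position:
  Pos 0: window 'bbc' -> no
  Pos 1: window 'bca' -> MATCH
  Pos 2: window 'caa' -> no
  Pos 3: window 'aac' -> no
  Pos 4: window 'acc' -> no
  Pos 5: window 'ccd' -> no
  Pos 6: window 'cdc' -> no
  Pos 7: window 'dcd' -> no
  Pos 8: window 'cdd' -> no
  Pos 9: window 'ddd' -> no
  Pos 10: window 'ddb' -> no
  Pos 11: window 'dbb' -> no
  Pos 12: window 'bbd' -> no
  Pos 13: window 'bd' -> no
  Pos 14: window 'd' -> no
Total matches: 1

1


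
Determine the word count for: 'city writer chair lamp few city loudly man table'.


Counting words by splitting on spaces:
  Word 1: 'city'
  Word 2: 'writer'
  Word 3: 'chair'
  Word 4: 'lamp'
  Word 5: 'few'
  Word 6: 'city'
  Word 7: 'loudly'
  Word 8: 'man'
  Word 9: 'table'
Total words: 9

9


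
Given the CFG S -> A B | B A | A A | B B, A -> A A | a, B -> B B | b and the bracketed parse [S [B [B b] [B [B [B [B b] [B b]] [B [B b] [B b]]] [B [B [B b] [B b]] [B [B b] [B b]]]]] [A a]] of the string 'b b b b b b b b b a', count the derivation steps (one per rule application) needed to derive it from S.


Every bracketed nonterminal node [X ...] in the tree is produced by exactly one rule application.
Reading the tree off as a leftmost derivation:
  Step 1: S  =>  B A   (applied S -> B A)
  Step 2: B A  =>  B B A   (applied B -> B B)
  Step 3: B B A  =>  b B A   (applied B -> b)
  Step 4: b B A  =>  b B B A   (applied B -> B B)
  Step 5: b B B A  =>  b B B B A   (applied B -> B B)
  Step 6: b B B B A  =>  b B B B B A   (applied B -> B B)
  Step 7: b B B B B A  =>  b b B B B A   (applied B -> b)
  Step 8: b b B B B A  =>  b b b B B A   (applied B -> b)
  Step 9: b b b B B A  =>  b b b B B B A   (applied B -> B B)
  Step 10: b b b B B B A  =>  b b b b B B A   (applied B -> b)
  Step 11: b b b b B B A  =>  b b b b b B A   (applied B -> b)
  Step 12: b b b b b B A  =>  b b b b b B B A   (applied B -> B B)
  Step 13: b b b b b B B A  =>  b b b b b B B B A   (applied B -> B B)
  Step 14: b b b b b B B B A  =>  b b b b b b B B A   (applied B -> b)
  Step 15: b b b b b b B B A  =>  b b b b b b b B A   (applied B -> b)
  Step 16: b b b b b b b B A  =>  b b b b b b b B B A   (applied B -> B B)
  Step 17: b b b b b b b B B A  =>  b b b b b b b b B A   (applied B -> b)
  Step 18: b b b b b b b b B A  =>  b b b b b b b b b A   (applied B -> b)
  Step 19: b b b b b b b b b A  =>  b b b b b b b b b a   (applied A -> a)
Final yield: b b b b b b b b b a
Total rewrite steps: 19

19


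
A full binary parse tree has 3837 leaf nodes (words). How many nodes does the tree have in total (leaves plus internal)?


Leaf nodes (terminals): 3837
Internal nodes = n - 1 = 3837 - 1 = 3836
Total = leaves + internal = 3837 + 3836 = 7673

7673


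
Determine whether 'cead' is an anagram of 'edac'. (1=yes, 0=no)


Sort characters of 'cead': 'acde'
Sort characters of 'edac': 'acde'
Sorted forms match -> they ARE anagrams
Result: 1

1


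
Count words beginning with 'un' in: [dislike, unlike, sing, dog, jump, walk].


Checking each word for prefix 'un':
  'dislike' -> no (count: 0)
  'unlike' -> YES, starts with 'un' (count: 1)
  'sing' -> no (count: 1)
  'dog' -> no (count: 1)
  'jump' -> no (count: 1)
  'walk' -> no (count: 1)
Total with prefix 'un': 1

1


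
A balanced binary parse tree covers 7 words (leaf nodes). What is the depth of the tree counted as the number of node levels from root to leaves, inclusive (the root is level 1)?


In a balanced binary tree with n leaves the deepest leaf is ceil(log2(n)) edges below the root,
so counting node levels inclusive of root and leaves gives ceil(log2(n)) + 1 levels.
log2(7) = 2.8074
ceil(2.8074) = 3
levels = 3 + 1 = 4

4


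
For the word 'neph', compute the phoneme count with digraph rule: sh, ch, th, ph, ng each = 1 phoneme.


Parsing 'neph' greedily, digraphs first:
  'n' -> consonant phoneme (phonemes so far: 1)
  'e' -> vowel phoneme (phonemes so far: 2)
  'ph' -> digraph (1 consonant phoneme) (phonemes so far: 3)
Total phonemes: 3

3


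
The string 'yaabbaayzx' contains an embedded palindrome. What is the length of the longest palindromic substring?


Scanning 'yaabbaayzx' for palindromic substrings.
Substring at positions 0-7: 'yaabbaay'.
Check: reverse('yaabbaay') = 'yaabbaay' -> palindrome confirmed.
Neighbouring characters ('-' / 'z') break symmetry, so it cannot extend further.
No longer palindromic substring exists; longest length = 8

8


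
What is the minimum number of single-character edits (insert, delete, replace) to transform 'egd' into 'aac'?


Building DP table for s1='egd' (len 3) and s2='aac' (len 3):
       a  a  c
    0  1  2  3
  e 1  1  2  3
  g 2  2  2  3
  d 3  3  3  3
Edit distance = dp[3][3] = 3

3


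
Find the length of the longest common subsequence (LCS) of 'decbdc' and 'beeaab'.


DP table for LCS of 'decbdc' and 'beeaab':
       b  e  e  a  a  b
    0  0  0  0  0  0  0
  d 0  0  0  0  0  0  0
  e 0  0  1  1  1  1  1
  c 0  0  1  1  1  1  1
  b 0  1  1  1  1  1  2
  d 0  1  1  1  1  1  2
  c 0  1  1  1  1  1  2
LCS: 'eb'
LCS length = 2

2


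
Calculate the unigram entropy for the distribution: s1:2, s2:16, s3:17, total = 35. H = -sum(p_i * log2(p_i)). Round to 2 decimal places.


Computing entropy H = -sum(p_i * log2(p_i)):
  s1: p = 2/35 = 0.0571, -p*log2(p) = 0.2360
  s2: p = 16/35 = 0.4571, -p*log2(p) = 0.5162
  s3: p = 17/35 = 0.4857, -p*log2(p) = 0.5060
H = sum of terms = 1.2582
Rounded to 2 decimals: 1.26

1.26


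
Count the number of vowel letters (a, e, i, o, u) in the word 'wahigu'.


Scanning each character of 'wahigu':
  Position 1: 'w' -> consonant (running count: 0)
  Position 2: 'a' -> vowel (running count: 1)
  Position 3: 'h' -> consonant (running count: 1)
  Position 4: 'i' -> vowel (running count: 2)
  Position 5: 'g' -> consonant (running count: 2)
  Position 6: 'u' -> vowel (running count: 3)
Total vowels: 3

3


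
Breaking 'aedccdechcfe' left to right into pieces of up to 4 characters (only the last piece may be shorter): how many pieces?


'aedccdechcfe' has 12 characters.
Chunking with max size 4:
  Chunk 1: 'aedc' (positions 0-3)
  Chunk 2: 'cdec' (positions 4-7)
  Chunk 3: 'hcfe' (positions 8-11)
Total chunks: ceil(12 / 4) = 3

3


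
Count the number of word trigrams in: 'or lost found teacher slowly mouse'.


Word trigrams from [6] words:
  Trigram 1: (or lost found)
  Trigram 2: (lost found teacher)
  Trigram 3: (found teacher slowly)
  Trigram 4: (teacher slowly mouse)
Total word trigrams: 6 - 2 = 4

4


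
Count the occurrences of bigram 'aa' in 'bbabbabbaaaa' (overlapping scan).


Scanning 'bbabbabbaaaa' for bigram 'aa':
  Position 0: 'bb' -> no
  Position 1: 'ba' -> no
  Position 2: 'ab' -> no
  Position 3: 'bb' -> no
  Position 4: 'ba' -> no
  Position 5: 'ab' -> no
  Position 6: 'bb' -> no
  Position 7: 'ba' -> no
  Position 8: 'aa' -> MATCH
  Position 9: 'aa' -> MATCH
  Position 10: 'aa' -> MATCH
Total matches: 3

3


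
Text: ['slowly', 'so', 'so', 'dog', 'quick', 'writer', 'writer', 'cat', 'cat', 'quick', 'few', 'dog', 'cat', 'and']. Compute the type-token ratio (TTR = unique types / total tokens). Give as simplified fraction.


Tokens: 14
Unique types: ('and', 'cat', 'dog', 'few', 'quick', 'slowly', 'so', 'writer') = 8
TTR = 8/14
Simplify: divide both by 2 -> 4/7
TTR = 4/7

4/7


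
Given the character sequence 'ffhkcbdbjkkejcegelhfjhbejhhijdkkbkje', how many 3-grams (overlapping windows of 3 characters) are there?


String 'ffhkcbdbjkkejcegelhfjhbejhhijdkkbkje' has length L = 36.
Number of overlapping n-grams = L - n + 1
Substituting: 36 - 3 + 1 = 34

34


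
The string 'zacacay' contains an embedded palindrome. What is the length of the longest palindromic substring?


Scanning 'zacacay' for palindromic substrings.
Substring at positions 1-5: 'acaca'.
Check: reverse('acaca') = 'acaca' -> palindrome confirmed.
Neighbouring characters ('z' / 'y') break symmetry, so it cannot extend further.
No longer palindromic substring exists; longest length = 5

5


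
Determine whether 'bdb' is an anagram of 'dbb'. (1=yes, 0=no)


Sort characters of 'bdb': 'bbd'
Sort characters of 'dbb': 'bbd'
Sorted forms match -> they ARE anagrams
Result: 1

1


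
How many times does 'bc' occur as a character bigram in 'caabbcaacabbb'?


Scanning 'caabbcaacabbb' for bigram 'bc':
  Position 0: 'ca' -> no
  Position 1: 'aa' -> no
  Position 2: 'ab' -> no
  Position 3: 'bb' -> no
  Position 4: 'bc' -> MATCH
  Position 5: 'ca' -> no
  Position 6: 'aa' -> no
  Position 7: 'ac' -> no
  Position 8: 'ca' -> no
  Position 9: 'ab' -> no
  Position 10: 'bb' -> no
  Position 11: 'bb' -> no
Total matches: 1

1


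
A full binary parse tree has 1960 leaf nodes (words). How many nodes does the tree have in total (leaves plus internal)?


Leaf nodes (terminals): 1960
Internal nodes = n - 1 = 1960 - 1 = 1959
Total = leaves + internal = 1960 + 1959 = 3919

3919


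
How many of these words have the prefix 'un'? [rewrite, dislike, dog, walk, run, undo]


Checking each word for prefix 'un':
  'rewrite' -> no (count: 0)
  'dislike' -> no (count: 0)
  'dog' -> no (count: 0)
  'walk' -> no (count: 0)
  'run' -> no (count: 0)
  'undo' -> YES, starts with 'un' (count: 1)
Total with prefix 'un': 1

1


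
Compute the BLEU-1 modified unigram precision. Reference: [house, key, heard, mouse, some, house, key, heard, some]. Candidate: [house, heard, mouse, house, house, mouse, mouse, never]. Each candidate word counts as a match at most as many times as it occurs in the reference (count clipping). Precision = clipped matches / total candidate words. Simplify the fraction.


Reference word counts: {'heard': 2, 'house': 2, 'key': 2, 'mouse': 1, 'some': 2}
Checking each candidate word (with clipping):
  'house' -> in reference (ref count 2, used 1/2) -> match (matches: 1)
  'heard' -> in reference (ref count 2, used 1/2) -> match (matches: 2)
  'mouse' -> in reference (ref count 1, used 1/1) -> match (matches: 3)
  'house' -> in reference (ref count 2, used 2/2) -> match (matches: 4)
  'house' -> ref count 2 already used up (2/2) -> clipped, no match (matches: 4)
  'mouse' -> ref count 1 already used up (1/1) -> clipped, no match (matches: 4)
  'mouse' -> ref count 1 already used up (1/1) -> clipped, no match (matches: 4)
  'never' -> not in reference -> no match (matches: 4)
Clipped matches: 4, Candidate length: 8
Precision = 4/8 = 1/2

1/2


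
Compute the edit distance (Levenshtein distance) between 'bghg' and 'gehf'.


Building DP table for s1='bghg' (len 4) and s2='gehf' (len 4):
       g  e  h  f
    0  1  2  3  4
  b 1  1  2  3  4
  g 2  1  2  3  4
  h 3  2  2  2  3
  g 4  3  3  3  3
Edit distance = dp[4][4] = 3

3


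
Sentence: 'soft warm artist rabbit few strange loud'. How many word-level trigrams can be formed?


Word trigrams from [7] words:
  Trigram 1: (soft warm artist)
  Trigram 2: (warm artist rabbit)
  Trigram 3: (artist rabbit few)
  Trigram 4: (rabbit few strange)
  Trigram 5: (few strange loud)
Total word trigrams: 7 - 2 = 5

5


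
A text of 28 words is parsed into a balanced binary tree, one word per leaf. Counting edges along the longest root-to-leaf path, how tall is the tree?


In a balanced binary tree with n leaves the deepest leaf is ceil(log2(n)) edges below the root.
log2(28) = 4.8074
ceil(4.8074) = 5
height (edges) = 5

5


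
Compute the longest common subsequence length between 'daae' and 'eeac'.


DP table for LCS of 'daae' and 'eeac':
       e  e  a  c
    0  0  0  0  0
  d 0  0  0  0  0
  a 0  0  0  1  1
  a 0  0  0  1  1
  e 0  1  1  1  1
LCS: 'a'
LCS length = 1

1


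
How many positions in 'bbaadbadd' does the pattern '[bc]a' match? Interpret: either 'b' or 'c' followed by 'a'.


Pattern: [bc]a means either 'b' or 'c' followed by 'a'.
Scanning 'bbaadbadd' position-by-position:
  Pos 0: window 'bb' -> no
  Pos 1: window 'ba' -> MATCH
  Pos 2: window 'aa' -> no
  Pos 3: window 'ad' -> no
  Pos 4: window 'db' -> no
  Pos 5: window 'ba' -> MATCH
  Pos 6: window 'ad' -> no
  Pos 7: window 'dd' -> no
  Pos 8: window 'd' -> no
Total matches: 2

2


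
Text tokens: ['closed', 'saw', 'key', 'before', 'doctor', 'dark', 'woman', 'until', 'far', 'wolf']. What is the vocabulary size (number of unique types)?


Listing all tokens and tracking unique types:
  Token 1: 'closed' -> NEW (unique so far: 1)
  Token 2: 'saw' -> NEW (unique so far: 2)
  Token 3: 'key' -> NEW (unique so far: 3)
  Token 4: 'before' -> NEW (unique so far: 4)
  Token 5: 'doctor' -> NEW (unique so far: 5)
  Token 6: 'dark' -> NEW (unique so far: 6)
  Token 7: 'woman' -> NEW (unique so far: 7)
  Token 8: 'until' -> NEW (unique so far: 8)
  Token 9: 'far' -> NEW (unique so far: 9)
  Token 10: 'wolf' -> NEW (unique so far: 10)
Unique types: ('before', 'closed', 'dark', 'doctor', 'far', 'key', 'saw', 'until', 'wolf', 'woman')
Vocabulary size: 10

10


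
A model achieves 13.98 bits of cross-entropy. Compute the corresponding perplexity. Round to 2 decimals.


Perplexity formula: PP = 2^H
H = 13.98
PP = 2^13.98
Decompose: 2^13.98 = 2^13 * 2^0.98
2^13 = 8192, 2^0.98 ~ 1.9724654
PP ~ 8192 * 1.9724654 = 16158.4365568
Rounded to 2 decimals: 16158.44

16158.44


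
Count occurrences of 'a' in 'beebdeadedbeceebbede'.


Scanning 'beebdeadedbeceebbede' for 'a':
  Position 6: 'a' -> MATCH (count: 1)
Total occurrences of 'a': 1

1


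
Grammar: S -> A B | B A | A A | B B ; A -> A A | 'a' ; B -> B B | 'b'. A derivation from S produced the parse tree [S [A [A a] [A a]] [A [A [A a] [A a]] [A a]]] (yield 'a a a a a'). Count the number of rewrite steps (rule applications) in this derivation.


Every bracketed nonterminal node [X ...] in the tree is produced by exactly one rule application.
Reading the tree off as a leftmost derivation:
  Step 1: S  =>  A A   (applied S -> A A)
  Step 2: A A  =>  A A A   (applied A -> A A)
  Step 3: A A A  =>  a A A   (applied A -> a)
  Step 4: a A A  =>  a a A   (applied A -> a)
  Step 5: a a A  =>  a a A A   (applied A -> A A)
  Step 6: a a A A  =>  a a A A A   (applied A -> A A)
  Step 7: a a A A A  =>  a a a A A   (applied A -> a)
  Step 8: a a a A A  =>  a a a a A   (applied A -> a)
  Step 9: a a a a A  =>  a a a a a   (applied A -> a)
Final yield: a a a a a
Total rewrite steps: 9

9


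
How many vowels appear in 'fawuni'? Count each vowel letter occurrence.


Scanning each character of 'fawuni':
  Position 1: 'f' -> consonant (running count: 0)
  Position 2: 'a' -> vowel (running count: 1)
  Position 3: 'w' -> consonant (running count: 1)
  Position 4: 'u' -> vowel (running count: 2)
  Position 5: 'n' -> consonant (running count: 2)
  Position 6: 'i' -> vowel (running count: 3)
Total vowels: 3

3


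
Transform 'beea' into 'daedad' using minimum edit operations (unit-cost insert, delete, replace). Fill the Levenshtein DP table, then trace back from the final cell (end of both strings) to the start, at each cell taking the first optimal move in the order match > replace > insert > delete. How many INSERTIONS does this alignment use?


Edit distance = 4. Backtracking from cell (4, 6) with preference match > replace > insert > delete,
then listing the resulting alignment 'beea' -> 'daedad' left to right:
  Step 1: insert 'd' [insertion #1]
  Step 2: replace b->a
  Step 3: keep 'e'
  Step 4: replace e->d
  Step 5: keep 'a'
  Step 6: insert 'd' [insertion #2]
Total insertions: 2

2


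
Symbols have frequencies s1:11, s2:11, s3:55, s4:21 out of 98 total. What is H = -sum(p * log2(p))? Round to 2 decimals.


Computing entropy H = -sum(p_i * log2(p_i)):
  s1: p = 11/98 = 0.1122, -p*log2(p) = 0.3542
  s2: p = 11/98 = 0.1122, -p*log2(p) = 0.3542
  s3: p = 55/98 = 0.5612, -p*log2(p) = 0.4677
  s4: p = 21/98 = 0.2143, -p*log2(p) = 0.4762
H = sum of terms = 1.6523
Rounded to 2 decimals: 1.65

1.65
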